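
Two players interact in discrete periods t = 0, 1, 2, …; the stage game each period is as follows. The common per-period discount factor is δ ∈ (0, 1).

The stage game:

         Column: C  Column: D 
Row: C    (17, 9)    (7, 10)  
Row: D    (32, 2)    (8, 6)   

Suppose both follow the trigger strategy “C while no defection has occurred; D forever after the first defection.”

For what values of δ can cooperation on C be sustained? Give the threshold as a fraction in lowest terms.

5/8

Row's threshold: (32−17)/(32−8) = 5/8.
Column's threshold: (10−9)/(10−6) = 1/4.
5/8 > 1/4, so Row binds and δ* = 5/8.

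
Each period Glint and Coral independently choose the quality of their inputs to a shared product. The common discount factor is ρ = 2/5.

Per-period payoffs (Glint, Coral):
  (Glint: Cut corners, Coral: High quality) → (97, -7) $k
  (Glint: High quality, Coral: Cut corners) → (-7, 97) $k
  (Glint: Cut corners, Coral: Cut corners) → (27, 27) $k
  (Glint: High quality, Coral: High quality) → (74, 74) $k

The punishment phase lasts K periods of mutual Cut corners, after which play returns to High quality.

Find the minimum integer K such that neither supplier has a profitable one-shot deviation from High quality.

2

No profitable deviation requires (74−27)(ρ+…+ρ^K) ≥ 97−74, i.e. ρ+…+ρ^K ≥ 23/47 ≈ 0.4894.
With ρ = 2/5, the partial sums are K=1: 0.4000, K=2: 0.5600.
K = 2 is the first length at which the sum reaches 0.4894.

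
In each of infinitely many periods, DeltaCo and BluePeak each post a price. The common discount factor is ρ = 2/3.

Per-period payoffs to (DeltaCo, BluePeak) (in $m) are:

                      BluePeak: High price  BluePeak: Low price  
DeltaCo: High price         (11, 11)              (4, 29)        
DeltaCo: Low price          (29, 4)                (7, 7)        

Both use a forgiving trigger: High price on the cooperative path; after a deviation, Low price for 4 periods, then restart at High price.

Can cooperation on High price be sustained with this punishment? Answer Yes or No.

IC: ρ+…+ρ^4 ≥ (29−11)/(11−7) = 9/2.
At ρ = 2/3: partial sum = 1.6049 < 4.5000. Cooperation not sustainable.

No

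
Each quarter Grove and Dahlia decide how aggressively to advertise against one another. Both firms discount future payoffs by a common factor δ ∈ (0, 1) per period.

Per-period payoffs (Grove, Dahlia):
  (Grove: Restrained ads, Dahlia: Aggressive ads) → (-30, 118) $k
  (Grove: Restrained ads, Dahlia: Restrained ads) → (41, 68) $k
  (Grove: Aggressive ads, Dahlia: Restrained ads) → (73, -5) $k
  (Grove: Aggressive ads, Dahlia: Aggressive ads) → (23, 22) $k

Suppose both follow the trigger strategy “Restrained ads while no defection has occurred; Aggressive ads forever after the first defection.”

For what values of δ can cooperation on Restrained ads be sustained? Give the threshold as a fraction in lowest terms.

16/25

Grove's threshold: (73−41)/(73−23) = 16/25.
Dahlia's threshold: (118−68)/(118−22) = 25/48.
16/25 > 25/48, so Grove binds and δ* = 16/25.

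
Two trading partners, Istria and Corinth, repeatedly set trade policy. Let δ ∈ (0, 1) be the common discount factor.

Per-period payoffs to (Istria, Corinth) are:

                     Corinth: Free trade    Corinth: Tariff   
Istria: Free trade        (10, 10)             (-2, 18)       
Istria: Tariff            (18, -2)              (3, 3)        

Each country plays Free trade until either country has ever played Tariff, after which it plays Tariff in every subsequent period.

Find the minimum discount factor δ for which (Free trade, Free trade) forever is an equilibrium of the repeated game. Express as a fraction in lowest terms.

8/15

One-period gain from deviating is 18 − 10 = 8. The loss is 10 − 3 = 7 in every subsequent period, with present value 7·δ/(1−δ).
Deviation is unprofitable when 7·δ/(1−δ) ≥ 8, i.e. δ/(1−δ) ≥ 8/7.
Equivalently δ ≥ 8/(8+7) = 8/15.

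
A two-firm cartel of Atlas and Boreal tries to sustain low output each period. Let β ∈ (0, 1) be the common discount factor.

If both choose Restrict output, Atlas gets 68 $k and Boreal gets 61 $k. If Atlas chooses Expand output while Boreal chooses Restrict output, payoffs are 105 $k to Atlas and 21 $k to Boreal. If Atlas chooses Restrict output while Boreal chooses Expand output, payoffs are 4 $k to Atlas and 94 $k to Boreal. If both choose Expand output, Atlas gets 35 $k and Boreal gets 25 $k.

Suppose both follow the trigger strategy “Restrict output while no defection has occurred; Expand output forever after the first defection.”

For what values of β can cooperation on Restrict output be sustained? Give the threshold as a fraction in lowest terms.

37/70

For Atlas: deviation gain 105−68 = 37, per-period punishment loss 68−35 = 33. IC gives β ≥ 37/70.
For Boreal: gain 33, loss 36 per period, so β ≥ 33/69 = 11/23.
The tighter constraint is Atlas's, so cooperation needs β ≥ 37/70.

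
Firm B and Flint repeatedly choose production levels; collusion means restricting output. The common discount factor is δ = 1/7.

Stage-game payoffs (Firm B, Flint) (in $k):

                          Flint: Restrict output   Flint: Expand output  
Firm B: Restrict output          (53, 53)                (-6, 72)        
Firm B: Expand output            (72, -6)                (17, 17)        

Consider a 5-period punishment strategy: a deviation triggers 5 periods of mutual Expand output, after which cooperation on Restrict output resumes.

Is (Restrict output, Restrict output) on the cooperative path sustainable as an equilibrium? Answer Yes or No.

A one-shot deviation gives 72 now, then 17 for 5 periods, then back to 53.
Gain from deviating: (72−53) today; loss: (53−17) in each of the next 5 periods.
No-deviation condition: (53−17)(δ+…+δ^5) ≥ 72−53, i.e. δ+…+δ^5 ≥ 19/36.
At δ = 1/7: δ+…+δ^5 = 0.1667 < 0.5278.
So cooperation is not sustainable.

No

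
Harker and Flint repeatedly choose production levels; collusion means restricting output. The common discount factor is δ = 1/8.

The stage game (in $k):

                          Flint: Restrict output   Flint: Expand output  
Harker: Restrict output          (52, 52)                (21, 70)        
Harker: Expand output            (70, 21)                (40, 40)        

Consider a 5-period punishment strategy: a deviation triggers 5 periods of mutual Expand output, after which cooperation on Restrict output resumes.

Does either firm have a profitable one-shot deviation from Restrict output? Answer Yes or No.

Comparing payoff streams over the 6 periods until play realigns: cooperate → 52(1+δ+…+δ^5); deviate → 70 + 40(δ+…+δ^5).
Cooperation is sustained iff (52−40)(δ+…+δ^5) ≥ 70−52.
δ+…+δ^5 = 1/8·(1−(1/8)^5)/(1−1/8) = 0.1429, and (70−52)/(52−40) = 1.5000.
0.1429 < 1.5000, so cooperation is not sustainable.

Yes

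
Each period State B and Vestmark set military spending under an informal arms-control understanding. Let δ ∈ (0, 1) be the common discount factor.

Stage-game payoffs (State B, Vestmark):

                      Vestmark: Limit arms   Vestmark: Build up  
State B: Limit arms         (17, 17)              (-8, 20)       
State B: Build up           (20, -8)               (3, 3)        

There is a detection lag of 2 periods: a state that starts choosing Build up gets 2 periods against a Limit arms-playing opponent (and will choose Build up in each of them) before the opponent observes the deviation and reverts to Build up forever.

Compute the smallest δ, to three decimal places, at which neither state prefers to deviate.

0.420

Deviating for the 2 undetected periods gains 20−17 = 3 per period over cooperation, then loses 17−3 = 14 per period forever once punishment starts.
Gain: 3(1 + δ + … + δ^1); loss: 14·δ^2/(1−δ).
No profitable deviation ⇔ 3(1−δ^2) ≤ 14·δ^2, i.e. δ^2 ≥ 3/(3+14) = 3/17.
Hence δ ≥ (3/17)^(1/2) ≈ 0.420.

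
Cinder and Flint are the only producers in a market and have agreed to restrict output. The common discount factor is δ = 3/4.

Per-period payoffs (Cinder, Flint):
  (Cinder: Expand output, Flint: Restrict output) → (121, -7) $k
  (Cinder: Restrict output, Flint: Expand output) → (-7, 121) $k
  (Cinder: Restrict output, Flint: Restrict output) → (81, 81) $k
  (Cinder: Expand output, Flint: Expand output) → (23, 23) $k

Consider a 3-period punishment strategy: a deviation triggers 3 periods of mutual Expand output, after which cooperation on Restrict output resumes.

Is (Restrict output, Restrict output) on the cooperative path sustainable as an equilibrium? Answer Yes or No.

Yes

Comparing payoff streams over the 4 periods until play realigns: cooperate → 81(1+δ+…+δ^3); deviate → 121 + 23(δ+…+δ^3).
Cooperation is sustained iff (81−23)(δ+…+δ^3) ≥ 121−81.
δ+…+δ^3 = 3/4·(1−(3/4)^3)/(1−3/4) = 1.7344, and (121−81)/(81−23) = 0.6897.
1.7344 ≥ 0.6897, so cooperation is sustainable.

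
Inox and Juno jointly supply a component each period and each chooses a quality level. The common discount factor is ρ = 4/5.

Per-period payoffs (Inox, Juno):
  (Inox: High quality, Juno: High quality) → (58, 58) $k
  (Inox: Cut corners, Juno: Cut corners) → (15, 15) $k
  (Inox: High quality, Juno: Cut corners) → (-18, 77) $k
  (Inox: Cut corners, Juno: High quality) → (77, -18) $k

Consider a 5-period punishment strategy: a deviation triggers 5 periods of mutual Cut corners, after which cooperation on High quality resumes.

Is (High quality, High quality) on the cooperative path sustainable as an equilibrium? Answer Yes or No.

A one-shot deviation gives 77 now, then 15 for 5 periods, then back to 58.
Gain from deviating: (77−58) today; loss: (58−15) in each of the next 5 periods.
No-deviation condition: (58−15)(ρ+…+ρ^5) ≥ 77−58, i.e. ρ+…+ρ^5 ≥ 19/43.
At ρ = 4/5: ρ+…+ρ^5 = 2.6893 ≥ 0.4419.
So cooperation is sustainable.

Yes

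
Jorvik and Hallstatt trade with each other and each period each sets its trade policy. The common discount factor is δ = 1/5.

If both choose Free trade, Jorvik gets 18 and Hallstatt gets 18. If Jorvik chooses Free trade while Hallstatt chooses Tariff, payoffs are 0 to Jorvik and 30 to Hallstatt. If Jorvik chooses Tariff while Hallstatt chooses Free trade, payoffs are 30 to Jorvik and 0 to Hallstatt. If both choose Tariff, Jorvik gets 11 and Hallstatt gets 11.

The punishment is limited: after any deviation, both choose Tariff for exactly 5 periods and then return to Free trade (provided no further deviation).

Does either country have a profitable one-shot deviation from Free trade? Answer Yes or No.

Yes

IC: δ+…+δ^5 ≥ (30−18)/(18−11) = 12/7.
At δ = 1/5: partial sum = 0.2499 < 1.7143. Cooperation not sustainable.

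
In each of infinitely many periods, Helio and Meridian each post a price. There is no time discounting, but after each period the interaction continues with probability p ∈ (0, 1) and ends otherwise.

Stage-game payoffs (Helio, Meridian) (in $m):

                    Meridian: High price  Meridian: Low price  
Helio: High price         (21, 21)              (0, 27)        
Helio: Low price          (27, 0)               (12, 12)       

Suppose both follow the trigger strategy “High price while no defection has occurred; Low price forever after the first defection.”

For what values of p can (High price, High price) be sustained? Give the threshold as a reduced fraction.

2/5

With no time discounting, the continuation probability p plays the role of the discount factor.
Grim-trigger IC: 21/(1−p) ≥ 27 + 12p/(1−p) ⇒ p ≥ (27−21)/(27−12) = 2/5.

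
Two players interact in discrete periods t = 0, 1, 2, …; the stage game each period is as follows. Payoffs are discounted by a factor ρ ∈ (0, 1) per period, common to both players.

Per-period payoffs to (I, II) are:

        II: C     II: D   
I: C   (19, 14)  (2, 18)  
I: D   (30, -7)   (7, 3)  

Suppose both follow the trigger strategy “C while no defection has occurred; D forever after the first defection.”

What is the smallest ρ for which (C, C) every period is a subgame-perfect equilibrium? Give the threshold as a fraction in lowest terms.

For I: deviation gain 30−19 = 11, per-period punishment loss 19−7 = 12. IC gives ρ ≥ 11/23.
For II: gain 4, loss 11 per period, so ρ ≥ 4/15.
The tighter constraint is I's, so cooperation needs ρ ≥ 11/23.

11/23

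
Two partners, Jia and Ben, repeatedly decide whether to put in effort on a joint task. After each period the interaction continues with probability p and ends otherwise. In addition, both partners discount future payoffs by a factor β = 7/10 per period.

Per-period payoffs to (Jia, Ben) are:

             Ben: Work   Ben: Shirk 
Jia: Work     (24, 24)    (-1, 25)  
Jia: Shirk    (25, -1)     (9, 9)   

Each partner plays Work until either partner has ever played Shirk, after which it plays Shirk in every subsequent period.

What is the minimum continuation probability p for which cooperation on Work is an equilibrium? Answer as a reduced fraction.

5/56

Expected continuation weight on next period's payoff is β·p = 7/10·p, which plays the role of the discount factor.
Cooperation requires 7/10·p ≥ (25−24)/(25−9) = 1/16, hence p ≥ 5/56.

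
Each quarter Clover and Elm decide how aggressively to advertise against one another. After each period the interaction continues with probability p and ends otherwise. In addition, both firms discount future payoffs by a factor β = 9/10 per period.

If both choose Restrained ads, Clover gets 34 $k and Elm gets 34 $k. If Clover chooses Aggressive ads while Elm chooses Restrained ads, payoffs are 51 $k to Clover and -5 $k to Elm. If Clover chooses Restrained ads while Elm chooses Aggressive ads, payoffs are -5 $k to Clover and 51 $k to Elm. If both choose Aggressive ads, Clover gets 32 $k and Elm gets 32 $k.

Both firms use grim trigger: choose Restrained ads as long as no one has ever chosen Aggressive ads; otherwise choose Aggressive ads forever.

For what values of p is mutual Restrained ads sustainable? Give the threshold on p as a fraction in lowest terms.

170/171

Expected continuation weight on next period's payoff is β·p = 9/10·p, which plays the role of the discount factor.
Cooperation requires 9/10·p ≥ (51−34)/(51−32) = 17/19, hence p ≥ 170/171.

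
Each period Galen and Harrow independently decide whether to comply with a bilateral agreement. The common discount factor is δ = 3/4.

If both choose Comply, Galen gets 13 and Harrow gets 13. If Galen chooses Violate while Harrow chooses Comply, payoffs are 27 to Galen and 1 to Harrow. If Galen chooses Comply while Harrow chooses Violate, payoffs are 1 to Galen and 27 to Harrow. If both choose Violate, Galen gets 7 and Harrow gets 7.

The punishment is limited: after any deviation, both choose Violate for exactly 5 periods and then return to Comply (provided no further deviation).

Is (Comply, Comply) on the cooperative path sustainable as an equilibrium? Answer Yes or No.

No

Comparing payoff streams over the 6 periods until play realigns: cooperate → 13(1+δ+…+δ^5); deviate → 27 + 7(δ+…+δ^5).
Cooperation is sustained iff (13−7)(δ+…+δ^5) ≥ 27−13.
δ+…+δ^5 = 3/4·(1−(3/4)^5)/(1−3/4) = 2.2881, and (27−13)/(13−7) = 2.3333.
2.2881 < 2.3333, so cooperation is not sustainable.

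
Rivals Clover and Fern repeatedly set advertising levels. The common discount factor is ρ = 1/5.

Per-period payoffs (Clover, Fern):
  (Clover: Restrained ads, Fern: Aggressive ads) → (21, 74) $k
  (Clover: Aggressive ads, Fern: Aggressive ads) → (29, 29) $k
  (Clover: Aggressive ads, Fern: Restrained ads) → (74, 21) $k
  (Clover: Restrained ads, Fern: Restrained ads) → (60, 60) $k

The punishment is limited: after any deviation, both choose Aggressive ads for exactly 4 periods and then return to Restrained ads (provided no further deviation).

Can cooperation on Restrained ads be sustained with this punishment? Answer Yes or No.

Comparing payoff streams over the 5 periods until play realigns: cooperate → 60(1+ρ+…+ρ^4); deviate → 74 + 29(ρ+…+ρ^4).
Cooperation is sustained iff (60−29)(ρ+…+ρ^4) ≥ 74−60.
ρ+…+ρ^4 = 1/5·(1−(1/5)^4)/(1−1/5) = 0.2496, and (74−60)/(60−29) = 0.4516.
0.2496 < 0.4516, so cooperation is not sustainable.

No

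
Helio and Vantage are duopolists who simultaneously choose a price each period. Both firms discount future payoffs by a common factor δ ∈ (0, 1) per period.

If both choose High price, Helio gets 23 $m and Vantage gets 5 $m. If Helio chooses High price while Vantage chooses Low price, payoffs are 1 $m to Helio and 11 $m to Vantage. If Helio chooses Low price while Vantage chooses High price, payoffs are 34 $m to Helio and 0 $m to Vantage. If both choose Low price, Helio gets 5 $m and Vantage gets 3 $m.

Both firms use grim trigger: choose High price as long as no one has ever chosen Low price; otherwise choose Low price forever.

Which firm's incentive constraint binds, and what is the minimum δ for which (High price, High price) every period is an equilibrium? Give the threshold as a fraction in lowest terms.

Helio: cooperation gives 23 each period; deviation gives 34 once then 5 forever.
  23/(1−δ) ≥ 34 + 5δ/(1−δ) ⇒ δ ≥ 11/29.
Vantage: cooperation gives 5 each period; deviation gives 11 once then 3 forever.
  δ ≥ 6/8 = 3/4.
Both must hold, so the binding constraint is Vantage's: δ ≥ 3/4.

Vantage; δ ≥ 3/4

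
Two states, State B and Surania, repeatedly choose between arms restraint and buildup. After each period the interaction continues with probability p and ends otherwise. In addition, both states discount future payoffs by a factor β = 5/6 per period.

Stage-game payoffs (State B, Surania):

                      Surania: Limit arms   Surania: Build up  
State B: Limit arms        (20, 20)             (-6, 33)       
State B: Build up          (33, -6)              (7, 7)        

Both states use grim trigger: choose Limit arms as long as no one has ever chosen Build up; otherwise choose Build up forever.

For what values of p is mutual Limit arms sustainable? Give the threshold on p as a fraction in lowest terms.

Expected continuation weight on next period's payoff is β·p = 5/6·p, which plays the role of the discount factor.
Cooperation requires 5/6·p ≥ (33−20)/(33−7) = 1/2, hence p ≥ 3/5.

3/5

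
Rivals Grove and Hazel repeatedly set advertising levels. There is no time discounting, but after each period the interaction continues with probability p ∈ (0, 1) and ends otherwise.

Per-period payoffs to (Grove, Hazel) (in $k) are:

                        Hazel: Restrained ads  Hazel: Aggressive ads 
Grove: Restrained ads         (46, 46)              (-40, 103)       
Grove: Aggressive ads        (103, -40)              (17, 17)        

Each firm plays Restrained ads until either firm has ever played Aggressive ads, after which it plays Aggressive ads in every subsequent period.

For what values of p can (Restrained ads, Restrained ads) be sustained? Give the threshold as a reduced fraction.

Expected cooperation value is 46 + p·46 + p²·46 + … = 46/(1−p); deviation gives 103 + p·17/(1−p).
46 ≥ 103(1−p) + 17p ⇒ 86p ≥ 57 ⇒ p ≥ 57/86.

57/86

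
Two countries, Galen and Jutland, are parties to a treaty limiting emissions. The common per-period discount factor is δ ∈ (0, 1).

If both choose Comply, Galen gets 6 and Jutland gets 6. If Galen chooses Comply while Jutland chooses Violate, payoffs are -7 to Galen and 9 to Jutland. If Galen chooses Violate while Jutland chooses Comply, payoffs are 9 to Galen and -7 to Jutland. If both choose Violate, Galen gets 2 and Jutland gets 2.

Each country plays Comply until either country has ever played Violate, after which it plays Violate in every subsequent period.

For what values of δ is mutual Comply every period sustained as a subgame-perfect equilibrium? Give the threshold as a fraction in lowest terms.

Cooperation forever yields 6 each period: 6/(1−δ).
Deviating yields 9 once, then 2 forever: 9 + 2δ/(1−δ).
No profitable deviation requires 6/(1−δ) ≥ 9 + 2δ/(1−δ).
Multiplying by (1−δ): 6 ≥ 9(1−δ) + 2δ = 9 − 7δ.
So 7δ ≥ 3, i.e. δ ≥ 3/7.

3/7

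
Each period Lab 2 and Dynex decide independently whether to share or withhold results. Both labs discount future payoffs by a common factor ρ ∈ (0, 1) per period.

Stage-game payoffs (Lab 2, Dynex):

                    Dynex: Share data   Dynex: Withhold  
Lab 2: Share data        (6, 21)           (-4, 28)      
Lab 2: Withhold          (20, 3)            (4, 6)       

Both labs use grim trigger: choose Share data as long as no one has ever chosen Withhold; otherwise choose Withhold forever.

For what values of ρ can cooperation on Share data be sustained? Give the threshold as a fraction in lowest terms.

7/8

For Lab 2: deviation gain 20−6 = 14, per-period punishment loss 6−4 = 2. IC gives ρ ≥ 14/16 = 7/8.
For Dynex: gain 7, loss 15 per period, so ρ ≥ 7/22.
The tighter constraint is Lab 2's, so cooperation needs ρ ≥ 7/8.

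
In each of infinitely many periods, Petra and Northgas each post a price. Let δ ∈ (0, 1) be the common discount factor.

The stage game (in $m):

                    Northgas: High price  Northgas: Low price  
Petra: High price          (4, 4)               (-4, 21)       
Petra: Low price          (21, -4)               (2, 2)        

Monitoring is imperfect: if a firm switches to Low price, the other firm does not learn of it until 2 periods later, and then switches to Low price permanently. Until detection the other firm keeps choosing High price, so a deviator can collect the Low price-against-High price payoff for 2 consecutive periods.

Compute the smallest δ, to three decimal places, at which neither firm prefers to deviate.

0.946

The best deviation is to choose Low price for all 2 undetected periods, earning 21 each, then 2 forever once detected.
Deviation value: 21(1−δ^2)/(1−δ) + 2δ^2/(1−δ); cooperation value: 4/(1−δ).
IC: 4 ≥ 21(1−δ^2) + 2δ^2 = 21 − 19δ^2.
So δ^2 ≥ 17/19, giving δ ≥ (17/19)^(1/2) ≈ 0.946.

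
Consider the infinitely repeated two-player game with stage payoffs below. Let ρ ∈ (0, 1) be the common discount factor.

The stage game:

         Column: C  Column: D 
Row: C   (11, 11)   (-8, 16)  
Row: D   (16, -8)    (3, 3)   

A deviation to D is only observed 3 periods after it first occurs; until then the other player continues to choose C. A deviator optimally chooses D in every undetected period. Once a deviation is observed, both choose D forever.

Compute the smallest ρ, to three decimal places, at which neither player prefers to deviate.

0.727

A deviator earns 16 for 3 periods, then 3 forever; cooperating earns 11 forever. Multiplying the IC by (1−ρ):
11 ≥ 16(1−ρ^3) + 3ρ^3, so 13·ρ^3 ≥ 5 and ρ^3 ≥ 5/13.
ρ ≥ (5/13)^(1/3) ≈ 0.727.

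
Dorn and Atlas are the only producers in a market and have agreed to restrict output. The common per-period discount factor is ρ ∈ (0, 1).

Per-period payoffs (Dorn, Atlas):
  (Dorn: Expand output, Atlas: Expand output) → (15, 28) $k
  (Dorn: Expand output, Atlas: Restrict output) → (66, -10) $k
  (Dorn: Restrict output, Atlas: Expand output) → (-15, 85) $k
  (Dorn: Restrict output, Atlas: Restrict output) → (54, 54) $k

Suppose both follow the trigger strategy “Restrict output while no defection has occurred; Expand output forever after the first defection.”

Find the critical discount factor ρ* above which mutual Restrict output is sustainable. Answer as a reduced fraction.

31/57

Dorn's threshold: (66−54)/(66−15) = 4/17.
Atlas's threshold: (85−54)/(85−28) = 31/57.
4/17 < 31/57, so Atlas binds and ρ* = 31/57.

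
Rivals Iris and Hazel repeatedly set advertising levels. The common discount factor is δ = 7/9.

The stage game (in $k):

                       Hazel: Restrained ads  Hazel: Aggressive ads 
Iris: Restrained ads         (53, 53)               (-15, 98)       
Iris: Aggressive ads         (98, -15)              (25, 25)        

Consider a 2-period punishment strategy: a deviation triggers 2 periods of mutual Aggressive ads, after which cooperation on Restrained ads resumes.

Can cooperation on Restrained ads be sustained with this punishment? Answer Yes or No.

A one-shot deviation gives 98 now, then 25 for 2 periods, then back to 53.
Gain from deviating: (98−53) today; loss: (53−25) in each of the next 2 periods.
No-deviation condition: (53−25)(δ+…+δ^2) ≥ 98−53, i.e. δ+…+δ^2 ≥ 45/28.
At δ = 7/9: δ+…+δ^2 = 1.3827 < 1.6071.
So cooperation is not sustainable.

No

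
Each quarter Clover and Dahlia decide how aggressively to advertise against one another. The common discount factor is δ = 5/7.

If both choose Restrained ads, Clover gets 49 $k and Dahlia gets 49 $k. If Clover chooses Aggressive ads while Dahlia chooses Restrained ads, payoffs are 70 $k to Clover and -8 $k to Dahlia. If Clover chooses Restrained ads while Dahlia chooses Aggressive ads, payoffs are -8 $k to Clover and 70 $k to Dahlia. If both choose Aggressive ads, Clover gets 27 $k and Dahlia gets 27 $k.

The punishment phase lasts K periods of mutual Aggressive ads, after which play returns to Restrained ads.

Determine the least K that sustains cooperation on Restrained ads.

Need Σ_{k=1}^{K} δ^k ≥ (70−49)/(49−27) = 0.9545 at δ = 5/7.
At K = 1 the sum is 0.7143 < 0.9545; at K = 2 it is 1.2245 ≥ 0.9545.
So the minimum punishment length is K = 2.

2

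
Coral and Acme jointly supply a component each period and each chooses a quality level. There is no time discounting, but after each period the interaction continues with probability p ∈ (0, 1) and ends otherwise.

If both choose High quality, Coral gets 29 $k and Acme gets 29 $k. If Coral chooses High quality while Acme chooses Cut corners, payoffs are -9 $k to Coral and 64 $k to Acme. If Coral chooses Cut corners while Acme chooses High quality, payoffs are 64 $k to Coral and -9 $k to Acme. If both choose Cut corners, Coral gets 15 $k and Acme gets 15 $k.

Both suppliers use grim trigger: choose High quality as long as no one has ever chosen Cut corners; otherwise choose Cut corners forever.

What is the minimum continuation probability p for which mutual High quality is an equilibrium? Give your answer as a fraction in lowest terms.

5/7

With no time discounting, the continuation probability p plays the role of the discount factor.
Grim-trigger IC: 29/(1−p) ≥ 64 + 15p/(1−p) ⇒ p ≥ (64−29)/(64−15) = 5/7.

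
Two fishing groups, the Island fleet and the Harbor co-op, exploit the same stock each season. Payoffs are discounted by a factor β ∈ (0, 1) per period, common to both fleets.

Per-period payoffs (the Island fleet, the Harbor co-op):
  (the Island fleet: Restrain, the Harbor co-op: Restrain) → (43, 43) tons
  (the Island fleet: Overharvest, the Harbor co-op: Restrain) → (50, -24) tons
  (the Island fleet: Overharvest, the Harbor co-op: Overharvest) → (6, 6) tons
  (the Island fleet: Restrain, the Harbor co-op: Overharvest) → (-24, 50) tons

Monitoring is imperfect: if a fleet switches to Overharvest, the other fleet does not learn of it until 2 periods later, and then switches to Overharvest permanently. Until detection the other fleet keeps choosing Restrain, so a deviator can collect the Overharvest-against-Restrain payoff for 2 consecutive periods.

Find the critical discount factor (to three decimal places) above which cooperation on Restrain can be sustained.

The best deviation is to choose Overharvest for all 2 undetected periods, earning 50 each, then 6 forever once detected.
Deviation value: 50(1−β^2)/(1−β) + 6β^2/(1−β); cooperation value: 43/(1−β).
IC: 43 ≥ 50(1−β^2) + 6β^2 = 50 − 44β^2.
So β^2 ≥ 7/44, giving β ≥ (7/44)^(1/2) ≈ 0.399.

0.399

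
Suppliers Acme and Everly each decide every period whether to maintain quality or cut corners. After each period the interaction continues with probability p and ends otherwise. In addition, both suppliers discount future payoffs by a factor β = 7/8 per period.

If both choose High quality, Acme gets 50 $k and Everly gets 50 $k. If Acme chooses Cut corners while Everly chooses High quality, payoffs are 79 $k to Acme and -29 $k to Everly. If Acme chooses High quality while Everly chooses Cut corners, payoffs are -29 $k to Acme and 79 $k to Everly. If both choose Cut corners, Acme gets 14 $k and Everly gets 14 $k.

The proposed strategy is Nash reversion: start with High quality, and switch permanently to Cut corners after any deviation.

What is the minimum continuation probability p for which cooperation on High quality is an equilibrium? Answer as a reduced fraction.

232/455

With continuation probability p and discount β, the effective per-period discount factor is βp.
Grim-trigger IC: βp ≥ (79−50)/(79−14) = 29/65.
So p ≥ (29/65)/(7/8) = 232/455.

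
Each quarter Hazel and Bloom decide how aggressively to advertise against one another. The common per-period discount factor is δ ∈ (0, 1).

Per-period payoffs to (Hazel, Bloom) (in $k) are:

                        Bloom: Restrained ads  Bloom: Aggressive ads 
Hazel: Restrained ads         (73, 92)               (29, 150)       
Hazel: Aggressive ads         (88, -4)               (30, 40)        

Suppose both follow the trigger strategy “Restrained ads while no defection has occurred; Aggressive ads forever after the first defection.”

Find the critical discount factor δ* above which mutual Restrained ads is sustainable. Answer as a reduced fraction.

Hazel: cooperation gives 73 each period; deviation gives 88 once then 30 forever.
  73/(1−δ) ≥ 88 + 30δ/(1−δ) ⇒ δ ≥ 15/58.
Bloom: cooperation gives 92 each period; deviation gives 150 once then 40 forever.
  δ ≥ 58/110 = 29/55.
Both must hold, so the binding constraint is Bloom's: δ ≥ 29/55.

29/55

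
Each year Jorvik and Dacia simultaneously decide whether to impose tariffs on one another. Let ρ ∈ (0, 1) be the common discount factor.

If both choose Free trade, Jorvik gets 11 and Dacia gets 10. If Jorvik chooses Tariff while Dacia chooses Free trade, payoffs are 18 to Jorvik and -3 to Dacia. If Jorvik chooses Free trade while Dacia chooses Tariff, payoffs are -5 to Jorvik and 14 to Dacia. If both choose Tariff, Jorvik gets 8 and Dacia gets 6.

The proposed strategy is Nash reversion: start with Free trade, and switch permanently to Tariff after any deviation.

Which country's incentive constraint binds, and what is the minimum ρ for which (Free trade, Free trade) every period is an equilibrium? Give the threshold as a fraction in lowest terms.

For Jorvik: deviation gain 18−11 = 7, per-period punishment loss 11−8 = 3. IC gives ρ ≥ 7/10.
For Dacia: gain 4, loss 4 per period, so ρ ≥ 4/8 = 1/2.
The tighter constraint is Jorvik's, so cooperation needs ρ ≥ 7/10.

Jorvik; ρ ≥ 7/10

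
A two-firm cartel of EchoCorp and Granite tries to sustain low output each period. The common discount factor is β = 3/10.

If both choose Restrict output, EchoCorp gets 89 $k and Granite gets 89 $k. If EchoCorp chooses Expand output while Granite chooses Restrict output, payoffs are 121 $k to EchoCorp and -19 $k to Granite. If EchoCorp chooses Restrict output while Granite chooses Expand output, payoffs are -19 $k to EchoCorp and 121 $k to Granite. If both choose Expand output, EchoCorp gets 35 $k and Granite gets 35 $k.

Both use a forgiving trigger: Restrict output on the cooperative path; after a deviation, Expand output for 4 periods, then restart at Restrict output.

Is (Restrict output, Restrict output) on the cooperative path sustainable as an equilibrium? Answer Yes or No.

No

IC: β+…+β^4 ≥ (121−89)/(89−35) = 16/27.
At β = 3/10: partial sum = 0.4251 < 0.5926. Cooperation not sustainable.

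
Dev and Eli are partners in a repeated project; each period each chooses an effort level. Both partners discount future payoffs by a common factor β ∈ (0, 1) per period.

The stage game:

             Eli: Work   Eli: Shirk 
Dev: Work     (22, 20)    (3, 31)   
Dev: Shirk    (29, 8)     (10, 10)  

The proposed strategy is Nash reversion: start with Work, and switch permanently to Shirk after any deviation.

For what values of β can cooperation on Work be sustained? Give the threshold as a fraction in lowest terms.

For Dev: deviation gain 29−22 = 7, per-period punishment loss 22−10 = 12. IC gives β ≥ 7/19.
For Eli: gain 11, loss 10 per period, so β ≥ 11/21.
The tighter constraint is Eli's, so cooperation needs β ≥ 11/21.

11/21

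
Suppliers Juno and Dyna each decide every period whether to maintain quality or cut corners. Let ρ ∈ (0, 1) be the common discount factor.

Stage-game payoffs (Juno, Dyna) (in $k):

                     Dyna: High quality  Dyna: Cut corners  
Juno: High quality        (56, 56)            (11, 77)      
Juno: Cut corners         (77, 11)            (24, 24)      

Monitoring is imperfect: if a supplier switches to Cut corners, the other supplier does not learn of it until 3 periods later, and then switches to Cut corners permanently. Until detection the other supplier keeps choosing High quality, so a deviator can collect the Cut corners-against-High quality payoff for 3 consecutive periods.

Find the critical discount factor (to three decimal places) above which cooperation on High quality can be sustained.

0.734

A deviator earns 77 for 3 periods, then 24 forever; cooperating earns 56 forever. Multiplying the IC by (1−ρ):
56 ≥ 77(1−ρ^3) + 24ρ^3, so 53·ρ^3 ≥ 21 and ρ^3 ≥ 21/53.
ρ ≥ (21/53)^(1/3) ≈ 0.734.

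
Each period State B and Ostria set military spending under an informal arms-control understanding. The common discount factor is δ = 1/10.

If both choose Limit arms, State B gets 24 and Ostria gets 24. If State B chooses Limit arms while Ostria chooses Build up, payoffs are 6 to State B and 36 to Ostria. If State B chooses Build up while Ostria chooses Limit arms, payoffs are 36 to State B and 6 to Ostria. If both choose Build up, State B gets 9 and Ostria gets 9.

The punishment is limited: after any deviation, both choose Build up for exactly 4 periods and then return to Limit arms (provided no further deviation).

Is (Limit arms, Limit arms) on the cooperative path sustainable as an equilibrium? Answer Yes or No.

Comparing payoff streams over the 5 periods until play realigns: cooperate → 24(1+δ+…+δ^4); deviate → 36 + 9(δ+…+δ^4).
Cooperation is sustained iff (24−9)(δ+…+δ^4) ≥ 36−24.
δ+…+δ^4 = 1/10·(1−(1/10)^4)/(1−1/10) = 0.1111, and (36−24)/(24−9) = 0.8000.
0.1111 < 0.8000, so cooperation is not sustainable.

No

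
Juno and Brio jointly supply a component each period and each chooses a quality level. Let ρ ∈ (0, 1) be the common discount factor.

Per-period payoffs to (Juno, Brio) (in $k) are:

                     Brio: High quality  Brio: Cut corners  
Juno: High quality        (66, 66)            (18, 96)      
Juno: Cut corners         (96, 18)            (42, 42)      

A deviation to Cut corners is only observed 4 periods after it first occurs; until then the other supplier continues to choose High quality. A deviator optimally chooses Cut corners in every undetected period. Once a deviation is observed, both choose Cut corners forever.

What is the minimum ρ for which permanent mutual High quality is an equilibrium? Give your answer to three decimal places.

0.863

The best deviation is to choose Cut corners for all 4 undetected periods, earning 96 each, then 42 forever once detected.
Deviation value: 96(1−ρ^4)/(1−ρ) + 42ρ^4/(1−ρ); cooperation value: 66/(1−ρ).
IC: 66 ≥ 96(1−ρ^4) + 42ρ^4 = 96 − 54ρ^4.
So ρ^4 ≥ 30/54 = 5/9, giving ρ ≥ (5/9)^(1/4) ≈ 0.863.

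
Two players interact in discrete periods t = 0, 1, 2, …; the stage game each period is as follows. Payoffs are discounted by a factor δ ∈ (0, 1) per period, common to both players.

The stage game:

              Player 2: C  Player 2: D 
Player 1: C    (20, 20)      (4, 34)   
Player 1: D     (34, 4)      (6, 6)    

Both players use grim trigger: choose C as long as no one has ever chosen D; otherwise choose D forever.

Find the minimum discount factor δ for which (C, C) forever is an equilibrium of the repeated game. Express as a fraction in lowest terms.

Cooperation forever yields 20 each period: 20/(1−δ).
Deviating yields 34 once, then 6 forever: 34 + 6δ/(1−δ).
No profitable deviation requires 20/(1−δ) ≥ 34 + 6δ/(1−δ).
Multiplying by (1−δ): 20 ≥ 34(1−δ) + 6δ = 34 − 28δ.
So 28δ ≥ 14, i.e. δ ≥ 14/28 = 1/2.

1/2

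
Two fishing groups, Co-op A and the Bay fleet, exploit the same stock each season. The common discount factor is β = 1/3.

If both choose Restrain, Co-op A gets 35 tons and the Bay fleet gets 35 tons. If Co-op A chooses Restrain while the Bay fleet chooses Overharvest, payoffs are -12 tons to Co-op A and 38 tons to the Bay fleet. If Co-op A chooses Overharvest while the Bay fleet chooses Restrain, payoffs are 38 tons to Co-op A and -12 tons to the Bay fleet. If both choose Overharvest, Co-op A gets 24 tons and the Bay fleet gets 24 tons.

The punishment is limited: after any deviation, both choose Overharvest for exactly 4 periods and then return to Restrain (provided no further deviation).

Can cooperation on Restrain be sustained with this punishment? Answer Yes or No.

Yes

A one-shot deviation gives 38 now, then 24 for 4 periods, then back to 35.
Gain from deviating: (38−35) today; loss: (35−24) in each of the next 4 periods.
No-deviation condition: (35−24)(β+…+β^4) ≥ 38−35, i.e. β+…+β^4 ≥ 3/11.
At β = 1/3: β+…+β^4 = 0.4938 ≥ 0.2727.
So cooperation is sustainable.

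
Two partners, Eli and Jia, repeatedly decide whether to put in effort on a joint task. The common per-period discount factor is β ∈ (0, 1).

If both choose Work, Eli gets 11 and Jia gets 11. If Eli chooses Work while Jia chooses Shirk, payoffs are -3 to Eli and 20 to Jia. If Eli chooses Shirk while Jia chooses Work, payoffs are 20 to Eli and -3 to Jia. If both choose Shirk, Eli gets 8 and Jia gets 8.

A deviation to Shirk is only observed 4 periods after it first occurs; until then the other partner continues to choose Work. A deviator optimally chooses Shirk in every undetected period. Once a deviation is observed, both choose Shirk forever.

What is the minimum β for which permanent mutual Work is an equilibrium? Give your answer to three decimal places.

0.931

Deviating for the 4 undetected periods gains 20−11 = 9 per period over cooperation, then loses 11−8 = 3 per period forever once punishment starts.
Gain: 9(1 + β + … + β^3); loss: 3·β^4/(1−β).
No profitable deviation ⇔ 9(1−β^4) ≤ 3·β^4, i.e. β^4 ≥ 9/(9+3) = 3/4.
Hence β ≥ (3/4)^(1/4) ≈ 0.931.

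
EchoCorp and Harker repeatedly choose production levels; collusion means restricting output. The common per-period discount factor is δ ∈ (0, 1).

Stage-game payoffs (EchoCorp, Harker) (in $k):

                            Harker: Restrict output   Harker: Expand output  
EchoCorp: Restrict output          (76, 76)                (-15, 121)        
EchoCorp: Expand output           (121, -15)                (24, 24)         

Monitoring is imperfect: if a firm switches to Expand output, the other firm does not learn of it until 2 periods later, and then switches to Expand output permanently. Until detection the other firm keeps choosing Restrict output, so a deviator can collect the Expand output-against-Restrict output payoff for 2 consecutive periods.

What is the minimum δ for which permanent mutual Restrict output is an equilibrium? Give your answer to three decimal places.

0.681

A deviator earns 121 for 2 periods, then 24 forever; cooperating earns 76 forever. Multiplying the IC by (1−δ):
76 ≥ 121(1−δ^2) + 24δ^2, so 97·δ^2 ≥ 45 and δ^2 ≥ 45/97.
δ ≥ (45/97)^(1/2) ≈ 0.681.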